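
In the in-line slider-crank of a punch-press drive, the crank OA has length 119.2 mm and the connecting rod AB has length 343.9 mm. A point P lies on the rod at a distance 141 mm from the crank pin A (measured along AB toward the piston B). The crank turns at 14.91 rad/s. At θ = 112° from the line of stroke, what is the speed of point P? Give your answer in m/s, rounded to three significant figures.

1.60

ω = 14.91 rad/s.  Crank-pin speed |V_A| = rω = 1.7773 m/s, perpendicular to OA.
Rod angle: sinφ = −(r/L) sinθ ⇒ φ = -18.746°; ω_rod = −rω cosθ/√(L²−r²sin²θ) = +2.0444 rad/s.
V_P = V_A + ω_rod × AP, with AP = 0.141 m along the rod.
Components: V_Px = −rω sinθ − a·ω_rod·sinφ = -1.5552 m/s;  V_Py = rω cosθ + a·ω_rod·cosφ = -0.39281 m/s.
|V_P| = √(V_Px² + V_Py²) = 1.6041 m/s.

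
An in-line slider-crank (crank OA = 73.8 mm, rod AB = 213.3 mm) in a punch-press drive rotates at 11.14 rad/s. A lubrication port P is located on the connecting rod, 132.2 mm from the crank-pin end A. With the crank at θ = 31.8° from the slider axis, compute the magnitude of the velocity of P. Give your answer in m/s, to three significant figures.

0.578

ω = 11.14 rad/s.  Crank-pin speed |V_A| = rω = 0.82213 m/s, perpendicular to OA.
Rod angle: sinφ = −(r/L) sinθ ⇒ φ = -10.505°; ω_rod = −rω cosθ/√(L²−r²sin²θ) = -3.3316 rad/s.
V_P = V_A + ω_rod × AP, with AP = 0.1322 m along the rod.
Components: V_Px = −rω sinθ − a·ω_rod·sinφ = -0.51353 m/s;  V_Py = rω cosθ + a·ω_rod·cosφ = +0.26567 m/s.
|V_P| = √(V_Px² + V_Py²) = 0.57818 m/s.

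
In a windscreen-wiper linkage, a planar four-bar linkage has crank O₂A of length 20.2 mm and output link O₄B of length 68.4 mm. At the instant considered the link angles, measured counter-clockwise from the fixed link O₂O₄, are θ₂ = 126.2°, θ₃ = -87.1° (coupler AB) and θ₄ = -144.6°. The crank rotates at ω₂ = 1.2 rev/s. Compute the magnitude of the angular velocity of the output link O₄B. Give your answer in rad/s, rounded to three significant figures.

1.45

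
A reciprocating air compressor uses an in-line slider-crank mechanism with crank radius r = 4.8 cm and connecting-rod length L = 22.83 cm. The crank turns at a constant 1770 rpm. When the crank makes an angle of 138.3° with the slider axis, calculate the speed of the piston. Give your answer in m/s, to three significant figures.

ω = 2π·1770/60 = 185.4 rad/s
For an in-line slider-crank, x = r cosθ + √(L² − r² sin²θ), so v = −rω sinθ·[1 + r cosθ/√(L² − r² sin²θ)].
With r = 0.048 m, L = 0.2283 m, θ = 138.3°: √(L² − r² sin²θ) = 0.22606 m.
v = −0.048·185.4·0.66523·[1 + 0.048·-0.74664/0.22606] = -4.9802 m/s.
|v| = 4.9802 m/s.

4.98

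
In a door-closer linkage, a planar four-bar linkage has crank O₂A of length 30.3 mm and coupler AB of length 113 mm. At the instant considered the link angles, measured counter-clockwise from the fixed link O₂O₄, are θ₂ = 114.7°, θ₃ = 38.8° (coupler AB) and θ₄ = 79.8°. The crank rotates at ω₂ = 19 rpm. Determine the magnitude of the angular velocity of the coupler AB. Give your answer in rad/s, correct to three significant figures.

0.465

ω₂ = 1.99 rad/s (from 19 rpm).
Differentiating the loop-closure r₂e^{iθ₂}+r₃e^{iθ₃}=r₁+r₄e^{iθ₄} gives r₂ω₂e^{iθ₂}+r₃ω₃e^{iθ₃}=r₄ω₄e^{iθ₄}.
Eliminating the other unknown: ω₃ = r₂ω₂ sin(θ₄−θ₂) / [r₃ sin(θ₃−θ₄)].
Numerator sine = -0.57215; denominator sine = -0.65606.
Result = 0.0303·1.99·(-0.57215) / (0.113·(-0.65606)) = +0.46528 rad/s; magnitude 0.46528 rad/s.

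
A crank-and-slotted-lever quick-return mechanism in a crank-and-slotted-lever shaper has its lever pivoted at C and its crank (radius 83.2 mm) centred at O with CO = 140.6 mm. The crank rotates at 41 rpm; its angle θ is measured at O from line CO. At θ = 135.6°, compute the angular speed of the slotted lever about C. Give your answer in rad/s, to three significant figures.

0.618

ω = 4.294 rad/s (from 41 rpm).
Crank pin A relative to C: A = (d + r cosθ, r sinθ); lever angle φ = atan2(r sinθ, d + r cosθ).
Differentiating tanφ: φ̇ = rω(d cosθ + r)/(d² + r² + 2dr cosθ).
d² + r² + 2dr cosθ = |CA|² = 0.00997491 m²;  d cosθ + r = -0.017255 m.
|ω_lever| = |0.0832·4.294·-0.017255| / 0.00997491 = 0.61793 rad/s.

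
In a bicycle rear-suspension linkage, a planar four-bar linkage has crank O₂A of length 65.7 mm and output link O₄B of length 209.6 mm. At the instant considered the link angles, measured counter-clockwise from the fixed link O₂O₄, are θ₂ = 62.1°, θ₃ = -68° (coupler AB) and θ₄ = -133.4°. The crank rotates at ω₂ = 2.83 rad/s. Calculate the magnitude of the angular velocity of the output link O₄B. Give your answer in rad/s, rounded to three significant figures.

ω₂ = 2.83 rad/s
Differentiating the loop-closure r₂e^{iθ₂}+r₃e^{iθ₃}=r₁+r₄e^{iθ₄} gives r₂ω₂e^{iθ₂}+r₃ω₃e^{iθ₃}=r₄ω₄e^{iθ₄}.
Eliminating the other unknown: ω₄ = r₂ω₂ sin(θ₂−θ₃) / [r₄ sin(θ₄−θ₃)].
Numerator sine = +0.76492; denominator sine = -0.90924.
Result = 0.0657·2.83·(+0.76492) / (0.2096·(-0.90924)) = -0.74628 rad/s; magnitude 0.74628 rad/s.

0.746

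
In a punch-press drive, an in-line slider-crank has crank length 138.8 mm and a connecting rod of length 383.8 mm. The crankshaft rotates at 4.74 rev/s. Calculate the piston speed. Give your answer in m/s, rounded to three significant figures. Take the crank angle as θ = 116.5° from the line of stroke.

3.07

ω = 2π·4.74 = 29.78 rad/s
For an in-line slider-crank, x = r cosθ + √(L² − r² sin²θ), so v = −rω sinθ·[1 + r cosθ/√(L² − r² sin²θ)].
With r = 0.1388 m, L = 0.3838 m, θ = 116.5°: √(L² − r² sin²θ) = 0.36314 m.
v = −0.1388·29.78·0.89493·[1 + 0.1388·-0.44620/0.36314] = -3.0685 m/s.
|v| = 3.0685 m/s.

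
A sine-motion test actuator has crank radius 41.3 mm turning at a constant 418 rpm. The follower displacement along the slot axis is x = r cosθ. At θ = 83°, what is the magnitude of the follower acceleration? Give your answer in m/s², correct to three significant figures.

9.64

ω = 43.77 rad/s (from 418 rpm).
x = r cosθ ⇒ ẍ = −rω² cosθ (ω constant).
|a| = rω²|cosθ| = 0.0413·(43.77)²·|cos 83°| = 9.6439 m/s².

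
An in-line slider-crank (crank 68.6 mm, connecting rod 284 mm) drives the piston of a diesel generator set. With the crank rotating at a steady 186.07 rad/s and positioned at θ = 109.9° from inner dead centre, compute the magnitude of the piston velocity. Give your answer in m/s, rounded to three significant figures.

11.0

ω = 186.1 rad/s
For an in-line slider-crank, x = r cosθ + √(L² − r² sin²θ), so v = −rω sinθ·[1 + r cosθ/√(L² − r² sin²θ)].
With r = 0.0686 m, L = 0.284 m, θ = 109.9°: √(L² − r² sin²θ) = 0.27658 m.
v = −0.0686·186.1·0.94029·[1 + 0.0686·-0.34038/0.27658] = -10.989 m/s.
|v| = 10.989 m/s.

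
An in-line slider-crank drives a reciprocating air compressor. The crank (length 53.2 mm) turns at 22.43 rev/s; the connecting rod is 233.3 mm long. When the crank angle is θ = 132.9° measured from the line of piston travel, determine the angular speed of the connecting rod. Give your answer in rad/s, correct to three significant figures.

22.2

ω = 140.9 rad/s (converted from 22.43 rev/s).
The rod makes angle φ with the slider axis where L sinφ = r sinθ; differentiating, L cosφ·φ̇ = r ω cosθ.
L cosφ = √(L² − r² sin²θ) = 0.23002 m.
|ω_rod| = r ω |cosθ| / √(L² − r² sin²θ) = 0.0532·140.9·0.68072/0.23002 = 22.188 rad/s.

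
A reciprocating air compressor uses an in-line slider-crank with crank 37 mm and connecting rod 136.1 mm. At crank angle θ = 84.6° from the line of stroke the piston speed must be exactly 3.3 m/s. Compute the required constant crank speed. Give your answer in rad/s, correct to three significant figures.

87.3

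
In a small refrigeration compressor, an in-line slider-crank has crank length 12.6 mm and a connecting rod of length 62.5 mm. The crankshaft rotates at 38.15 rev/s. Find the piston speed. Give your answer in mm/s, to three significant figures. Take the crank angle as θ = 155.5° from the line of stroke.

1020

ω = 2π·38.1 = 239.7 rad/s
For an in-line slider-crank, x = r cosθ + √(L² − r² sin²θ), so v = −rω sinθ·[1 + r cosθ/√(L² − r² sin²θ)].
With r = 0.0126 m, L = 0.0625 m, θ = 155.5°: √(L² − r² sin²θ) = 0.062281 m.
v = −0.0126·239.7·0.41469·[1 + 0.0126·-0.90996/0.062281] = -1.0219 m/s.
|v| = 1.0219 m/s = 1021.9 mm/s.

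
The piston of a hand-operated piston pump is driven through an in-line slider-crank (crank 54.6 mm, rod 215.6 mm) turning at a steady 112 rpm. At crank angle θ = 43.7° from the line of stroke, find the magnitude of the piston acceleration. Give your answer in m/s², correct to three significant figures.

5.55

ω = 2π·112/60 = 11.73 rad/s
x(θ) = r cosθ + √(L² − r² sin²θ); with ω constant, a = ω²·d²x/dθ².
d²x/dθ² = −r cosθ − r²(cos2θ)/√u − r⁴ sin²2θ/(4u^{3/2}),  u = L² − r² sin²θ = 0.0450604 m².
Substituting r = 0.0546 m, L = 0.2156 m, θ = 43.7°: d²x/dθ² = -0.040343 m.
a = ω²·d²x/dθ² = (11.73)²·(-0.040343) = -5.5496 m/s²;  |a| = 5.5496 m/s².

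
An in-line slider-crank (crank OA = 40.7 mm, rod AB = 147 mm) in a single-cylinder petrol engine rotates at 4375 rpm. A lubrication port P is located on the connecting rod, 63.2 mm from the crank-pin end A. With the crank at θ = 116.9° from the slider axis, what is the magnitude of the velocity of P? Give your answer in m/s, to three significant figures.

16.4

ω = 458.1 rad/s.  Crank-pin speed |V_A| = rω = 18.647 m/s, perpendicular to OA.
Rod angle: sinφ = −(r/L) sinθ ⇒ φ = -14.295°; ω_rod = −rω cosθ/√(L²−r²sin²θ) = +59.224 rad/s.
V_P = V_A + ω_rod × AP, with AP = 0.0632 m along the rod.
Components: V_Px = −rω sinθ − a·ω_rod·sinφ = -15.705 m/s;  V_Py = rω cosθ + a·ω_rod·cosφ = -4.8093 m/s.
|V_P| = √(V_Px² + V_Py²) = 16.425 m/s.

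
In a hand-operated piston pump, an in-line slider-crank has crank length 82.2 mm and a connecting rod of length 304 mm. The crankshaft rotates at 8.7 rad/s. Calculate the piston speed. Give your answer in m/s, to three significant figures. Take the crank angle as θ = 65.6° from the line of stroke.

0.726

ω = 8.7 rad/s
For an in-line slider-crank, x = r cosθ + √(L² − r² sin²θ), so v = −rω sinθ·[1 + r cosθ/√(L² − r² sin²θ)].
With r = 0.0822 m, L = 0.304 m, θ = 65.6°: √(L² − r² sin²θ) = 0.29464 m.
v = −0.0822·8.7·0.91068·[1 + 0.0822·0.41310/0.29464] = -0.72632 m/s.
|v| = 0.72632 m/s.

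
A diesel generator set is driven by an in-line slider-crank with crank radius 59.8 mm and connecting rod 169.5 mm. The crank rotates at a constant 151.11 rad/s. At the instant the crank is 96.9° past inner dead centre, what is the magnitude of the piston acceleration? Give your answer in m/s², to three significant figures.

662

ω = 151.1 rad/s
x(θ) = r cosθ + √(L² − r² sin²θ); with ω constant, a = ω²·d²x/dθ².
d²x/dθ² = −r cosθ − r²(cos2θ)/√u − r⁴ sin²2θ/(4u^{3/2}),  u = L² − r² sin²θ = 0.0252058 m².
Substituting r = 0.0598 m, L = 0.1695 m, θ = 96.9°: d²x/dθ² = +0.029013 m.
a = ω²·d²x/dθ² = (151.1)²·(+0.029013) = +662.49 m/s²;  |a| = 662.49 m/s².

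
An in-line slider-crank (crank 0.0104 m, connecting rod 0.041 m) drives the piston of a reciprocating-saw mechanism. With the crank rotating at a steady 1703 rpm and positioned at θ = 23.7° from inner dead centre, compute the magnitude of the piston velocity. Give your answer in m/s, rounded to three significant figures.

ω = 2π·1703/60 = 178.3 rad/s
For an in-line slider-crank, x = r cosθ + √(L² − r² sin²θ), so v = −rω sinθ·[1 + r cosθ/√(L² − r² sin²θ)].
With r = 0.0104 m, L = 0.041 m, θ = 23.7°: √(L² − r² sin²θ) = 0.040786 m.
v = −0.0104·178.3·0.40195·[1 + 0.0104·0.91566/0.040786] = -0.91956 m/s.
|v| = 0.91956 m/s.

0.920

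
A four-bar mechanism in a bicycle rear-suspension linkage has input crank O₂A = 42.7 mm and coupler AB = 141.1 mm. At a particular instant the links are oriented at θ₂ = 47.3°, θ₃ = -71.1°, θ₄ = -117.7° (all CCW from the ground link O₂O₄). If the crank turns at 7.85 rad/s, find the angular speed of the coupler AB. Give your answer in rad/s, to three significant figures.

0.846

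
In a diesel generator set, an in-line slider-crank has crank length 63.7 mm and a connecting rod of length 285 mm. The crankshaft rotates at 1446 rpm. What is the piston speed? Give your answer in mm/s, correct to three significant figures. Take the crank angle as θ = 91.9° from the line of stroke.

9570

ω = 2π·1446/60 = 151.4 rad/s
For an in-line slider-crank, x = r cosθ + √(L² − r² sin²θ), so v = −rω sinθ·[1 + r cosθ/√(L² − r² sin²θ)].
With r = 0.0637 m, L = 0.285 m, θ = 91.9°: √(L² − r² sin²θ) = 0.2778 m.
v = −0.0637·151.4·0.99945·[1 + 0.0637·-0.03316/0.2778] = -9.5672 m/s.
|v| = 9.5672 m/s = 9567.2 mm/s.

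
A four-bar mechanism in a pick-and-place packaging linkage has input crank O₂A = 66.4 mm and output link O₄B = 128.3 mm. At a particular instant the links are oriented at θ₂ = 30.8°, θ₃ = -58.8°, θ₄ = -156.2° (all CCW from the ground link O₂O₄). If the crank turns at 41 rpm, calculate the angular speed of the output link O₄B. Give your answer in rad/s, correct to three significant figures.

2.24

ω₂ = 4.294 rad/s (from 41 rpm).
Differentiating the loop-closure r₂e^{iθ₂}+r₃e^{iθ₃}=r₁+r₄e^{iθ₄} gives r₂ω₂e^{iθ₂}+r₃ω₃e^{iθ₃}=r₄ω₄e^{iθ₄}.
Eliminating the other unknown: ω₄ = r₂ω₂ sin(θ₂−θ₃) / [r₄ sin(θ₄−θ₃)].
Numerator sine = +0.99998; denominator sine = -0.99167.
Result = 0.0664·4.294·(+0.99998) / (0.1283·(-0.99167)) = -2.2407 rad/s; magnitude 2.2407 rad/s.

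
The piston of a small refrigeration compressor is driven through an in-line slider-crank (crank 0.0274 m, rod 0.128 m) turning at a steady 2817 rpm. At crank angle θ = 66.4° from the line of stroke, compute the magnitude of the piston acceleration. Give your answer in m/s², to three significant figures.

604

ω = 2π·2817/60 = 295 rad/s
x(θ) = r cosθ + √(L² − r² sin²θ); with ω constant, a = ω²·d²x/dθ².
d²x/dθ² = −r cosθ − r²(cos2θ)/√u − r⁴ sin²2θ/(4u^{3/2}),  u = L² − r² sin²θ = 0.0157536 m².
Substituting r = 0.0274 m, L = 0.128 m, θ = 66.4°: d²x/dθ² = -0.0069438 m.
a = ω²·d²x/dθ² = (295)²·(-0.0069438) = -604.27 m/s²;  |a| = 604.27 m/s².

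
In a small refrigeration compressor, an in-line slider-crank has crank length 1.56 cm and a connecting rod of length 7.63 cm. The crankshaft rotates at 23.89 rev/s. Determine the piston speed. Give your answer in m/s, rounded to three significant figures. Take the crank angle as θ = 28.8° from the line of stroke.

ω = 2π·23.9 = 150.1 rad/s
For an in-line slider-crank, x = r cosθ + √(L² − r² sin²θ), so v = −rω sinθ·[1 + r cosθ/√(L² − r² sin²θ)].
With r = 0.0156 m, L = 0.0763 m, θ = 28.8°: √(L² − r² sin²θ) = 0.075929 m.
v = −0.0156·150.1·0.48175·[1 + 0.0156·0.87631/0.075929] = -1.3312 m/s.
|v| = 1.3312 m/s.

1.33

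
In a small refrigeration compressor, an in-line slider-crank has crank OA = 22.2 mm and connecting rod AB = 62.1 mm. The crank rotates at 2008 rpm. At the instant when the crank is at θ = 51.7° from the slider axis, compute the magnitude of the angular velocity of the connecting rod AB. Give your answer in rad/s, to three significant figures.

ω = 210.3 rad/s (converted from 2008 rpm).
The rod makes angle φ with the slider axis where L sinφ = r sinθ; differentiating, L cosφ·φ̇ = r ω cosθ.
L cosφ = √(L² − r² sin²θ) = 0.059606 m.
|ω_rod| = r ω |cosθ| / √(L² − r² sin²θ) = 0.0222·210.3·0.61978/0.059606 = 48.539 rad/s.

48.5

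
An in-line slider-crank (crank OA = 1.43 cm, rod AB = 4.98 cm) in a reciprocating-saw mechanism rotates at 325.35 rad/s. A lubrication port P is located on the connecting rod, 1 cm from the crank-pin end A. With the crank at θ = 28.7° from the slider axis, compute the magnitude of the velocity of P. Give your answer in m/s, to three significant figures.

4.02

ω = 325.4 rad/s.  Crank-pin speed |V_A| = rω = 4.6525 m/s, perpendicular to OA.
Rod angle: sinφ = −(r/L) sinθ ⇒ φ = -7.926°; ω_rod = −rω cosθ/√(L²−r²sin²θ) = -82.737 rad/s.
V_P = V_A + ω_rod × AP, with AP = 0.01 m along the rod.
Components: V_Px = −rω sinθ − a·ω_rod·sinφ = -2.3483 m/s;  V_Py = rω cosθ + a·ω_rod·cosφ = +3.2615 m/s.
|V_P| = √(V_Px² + V_Py²) = 4.0189 m/s.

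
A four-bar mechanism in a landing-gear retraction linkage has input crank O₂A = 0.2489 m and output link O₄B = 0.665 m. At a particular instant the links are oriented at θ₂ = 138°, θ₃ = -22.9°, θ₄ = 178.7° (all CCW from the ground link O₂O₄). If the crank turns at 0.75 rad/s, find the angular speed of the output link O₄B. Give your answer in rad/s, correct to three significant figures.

0.250

ω₂ = 0.75 rad/s
Differentiating the loop-closure r₂e^{iθ₂}+r₃e^{iθ₃}=r₁+r₄e^{iθ₄} gives r₂ω₂e^{iθ₂}+r₃ω₃e^{iθ₃}=r₄ω₄e^{iθ₄}.
Eliminating the other unknown: ω₄ = r₂ω₂ sin(θ₂−θ₃) / [r₄ sin(θ₄−θ₃)].
Numerator sine = +0.32722; denominator sine = -0.36812.
Result = 0.2489·0.75·(+0.32722) / (0.665·(-0.36812)) = -0.24952 rad/s; magnitude 0.24952 rad/s.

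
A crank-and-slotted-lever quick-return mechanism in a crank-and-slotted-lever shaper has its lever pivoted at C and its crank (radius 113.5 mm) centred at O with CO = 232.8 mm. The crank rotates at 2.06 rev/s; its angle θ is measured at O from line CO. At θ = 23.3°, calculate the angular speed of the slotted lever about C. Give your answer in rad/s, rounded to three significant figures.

4.16

ω = 12.94 rad/s (from 2.06 rev/s).
Crank pin A relative to C: A = (d + r cosθ, r sinθ); lever angle φ = atan2(r sinθ, d + r cosθ).
Differentiating tanφ: φ̇ = rω(d cosθ + r)/(d² + r² + 2dr cosθ).
d² + r² + 2dr cosθ = |CA|² = 0.115614 m²;  d cosθ + r = +0.32731 m.
|ω_lever| = |0.1135·12.94·+0.32731| / 0.115614 = 4.1591 rad/s.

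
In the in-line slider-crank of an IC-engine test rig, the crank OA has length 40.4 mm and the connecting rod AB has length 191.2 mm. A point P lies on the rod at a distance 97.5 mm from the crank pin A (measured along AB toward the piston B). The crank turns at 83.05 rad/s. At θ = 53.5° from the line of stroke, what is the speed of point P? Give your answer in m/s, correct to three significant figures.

3.03

ω = 83.05 rad/s.  Crank-pin speed |V_A| = rω = 3.3552 m/s, perpendicular to OA.
Rod angle: sinφ = −(r/L) sinθ ⇒ φ = -9.779°; ω_rod = −rω cosθ/√(L²−r²sin²θ) = -10.592 rad/s.
V_P = V_A + ω_rod × AP, with AP = 0.0975 m along the rod.
Components: V_Px = −rω sinθ − a·ω_rod·sinφ = -2.8725 m/s;  V_Py = rω cosθ + a·ω_rod·cosφ = +0.97805 m/s.
|V_P| = √(V_Px² + V_Py²) = 3.0345 m/s.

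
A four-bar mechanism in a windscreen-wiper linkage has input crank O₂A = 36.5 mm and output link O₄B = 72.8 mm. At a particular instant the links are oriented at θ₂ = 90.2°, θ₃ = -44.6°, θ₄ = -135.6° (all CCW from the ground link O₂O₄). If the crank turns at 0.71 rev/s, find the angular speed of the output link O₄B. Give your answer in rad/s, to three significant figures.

1.59

ω₂ = 4.461 rad/s (from 0.71 rev/s).
Differentiating the loop-closure r₂e^{iθ₂}+r₃e^{iθ₃}=r₁+r₄e^{iθ₄} gives r₂ω₂e^{iθ₂}+r₃ω₃e^{iθ₃}=r₄ω₄e^{iθ₄}.
Eliminating the other unknown: ω₄ = r₂ω₂ sin(θ₂−θ₃) / [r₄ sin(θ₄−θ₃)].
Numerator sine = +0.70957; denominator sine = -0.99985.
Result = 0.0365·4.461·(+0.70957) / (0.0728·(-0.99985)) = -1.5873 rad/s; magnitude 1.5873 rad/s.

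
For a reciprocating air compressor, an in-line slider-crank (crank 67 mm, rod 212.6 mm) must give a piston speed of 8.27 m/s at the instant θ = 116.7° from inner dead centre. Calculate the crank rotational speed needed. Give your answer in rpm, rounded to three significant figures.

For an in-line slider-crank, |v_piston| = rω|sinθ|·[1 + r cosθ/√(L² − r² sin²θ)].
With r = 0.067 m, L = 0.2126 m, θ = 116.7°: the bracketed kinematic factor |dx/dθ| = 0.051023 m.
ω = v/|dx/dθ| = 8.27/0.051023 = 162.08 rad/s.
N = 60ω/(2π) = 1547.8 rpm.

1550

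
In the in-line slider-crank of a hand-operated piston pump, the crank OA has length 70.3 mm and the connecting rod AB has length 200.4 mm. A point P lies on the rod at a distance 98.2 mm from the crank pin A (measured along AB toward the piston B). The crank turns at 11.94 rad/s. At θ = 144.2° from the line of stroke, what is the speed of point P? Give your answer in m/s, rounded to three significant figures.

ω = 11.94 rad/s.  Crank-pin speed |V_A| = rω = 0.83938 m/s, perpendicular to OA.
Rod angle: sinφ = −(r/L) sinθ ⇒ φ = -11.841°; ω_rod = −rω cosθ/√(L²−r²sin²θ) = +3.471 rad/s.
V_P = V_A + ω_rod × AP, with AP = 0.0982 m along the rod.
Components: V_Px = −rω sinθ − a·ω_rod·sinφ = -0.42106 m/s;  V_Py = rω cosθ + a·ω_rod·cosφ = -0.34719 m/s.
|V_P| = √(V_Px² + V_Py²) = 0.54574 m/s.

0.546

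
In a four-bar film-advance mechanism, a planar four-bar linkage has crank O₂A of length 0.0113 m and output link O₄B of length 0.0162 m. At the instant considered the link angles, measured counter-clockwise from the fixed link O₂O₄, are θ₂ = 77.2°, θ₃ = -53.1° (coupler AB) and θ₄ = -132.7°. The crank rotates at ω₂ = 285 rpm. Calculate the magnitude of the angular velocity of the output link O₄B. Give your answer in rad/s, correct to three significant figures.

16.1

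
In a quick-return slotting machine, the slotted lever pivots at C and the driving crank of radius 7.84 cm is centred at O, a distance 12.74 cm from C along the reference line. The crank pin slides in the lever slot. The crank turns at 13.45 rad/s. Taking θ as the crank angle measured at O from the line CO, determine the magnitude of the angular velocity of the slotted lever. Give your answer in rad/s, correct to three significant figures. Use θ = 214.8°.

4.63

ω = 13.45 rad/s
Crank pin A relative to C: A = (d + r cosθ, r sinθ); lever angle φ = atan2(r sinθ, d + r cosθ).
Differentiating tanφ: φ̇ = rω(d cosθ + r)/(d² + r² + 2dr cosθ).
d² + r² + 2dr cosθ = |CA|² = 0.00597378 m²;  d cosθ + r = -0.026214 m.
|ω_lever| = |0.0784·13.45·-0.026214| / 0.00597378 = 4.6273 rad/s.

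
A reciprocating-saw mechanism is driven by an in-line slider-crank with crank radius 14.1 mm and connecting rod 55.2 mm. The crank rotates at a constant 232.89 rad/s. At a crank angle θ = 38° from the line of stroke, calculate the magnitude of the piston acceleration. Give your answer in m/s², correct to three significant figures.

654

ω = 232.9 rad/s
x(θ) = r cosθ + √(L² − r² sin²θ); with ω constant, a = ω²·d²x/dθ².
d²x/dθ² = −r cosθ − r²(cos2θ)/√u − r⁴ sin²2θ/(4u^{3/2}),  u = L² − r² sin²θ = 0.00297168 m².
Substituting r = 0.0141 m, L = 0.0552 m, θ = 38°: d²x/dθ² = -0.012051 m.
a = ω²·d²x/dθ² = (232.9)²·(-0.012051) = -653.6 m/s²;  |a| = 653.6 m/s².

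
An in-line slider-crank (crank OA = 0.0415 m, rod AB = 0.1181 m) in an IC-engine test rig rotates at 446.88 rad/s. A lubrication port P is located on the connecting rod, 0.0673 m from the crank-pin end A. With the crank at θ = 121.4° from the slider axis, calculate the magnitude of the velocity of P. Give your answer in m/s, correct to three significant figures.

14.7

ω = 446.9 rad/s.  Crank-pin speed |V_A| = rω = 18.546 m/s, perpendicular to OA.
Rod angle: sinφ = −(r/L) sinθ ⇒ φ = -17.454°; ω_rod = −rω cosθ/√(L²−r²sin²θ) = +85.764 rad/s.
V_P = V_A + ω_rod × AP, with AP = 0.0673 m along the rod.
Components: V_Px = −rω sinθ − a·ω_rod·sinφ = -14.098 m/s;  V_Py = rω cosθ + a·ω_rod·cosφ = -4.1562 m/s.
|V_P| = √(V_Px² + V_Py²) = 14.698 m/s.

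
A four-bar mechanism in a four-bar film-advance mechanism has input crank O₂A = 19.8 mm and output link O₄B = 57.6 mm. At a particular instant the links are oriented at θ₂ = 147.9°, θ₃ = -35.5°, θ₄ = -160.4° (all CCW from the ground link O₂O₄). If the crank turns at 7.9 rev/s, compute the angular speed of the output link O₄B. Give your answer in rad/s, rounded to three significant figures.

ω₂ = 49.64 rad/s (from 7.9 rev/s).
Differentiating the loop-closure r₂e^{iθ₂}+r₃e^{iθ₃}=r₁+r₄e^{iθ₄} gives r₂ω₂e^{iθ₂}+r₃ω₃e^{iθ₃}=r₄ω₄e^{iθ₄}.
Eliminating the other unknown: ω₄ = r₂ω₂ sin(θ₂−θ₃) / [r₄ sin(θ₄−θ₃)].
Numerator sine = -0.05931; denominator sine = -0.82015.
Result = 0.0198·49.64·(-0.05931) / (0.0576·(-0.82015)) = +1.2338 rad/s; magnitude 1.2338 rad/s.

1.23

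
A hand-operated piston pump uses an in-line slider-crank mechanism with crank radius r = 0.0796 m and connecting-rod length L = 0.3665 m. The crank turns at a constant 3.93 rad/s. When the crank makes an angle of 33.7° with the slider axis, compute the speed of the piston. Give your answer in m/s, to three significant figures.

0.205

ω = 3.93 rad/s
For an in-line slider-crank, x = r cosθ + √(L² − r² sin²θ), so v = −rω sinθ·[1 + r cosθ/√(L² − r² sin²θ)].
With r = 0.0796 m, L = 0.3665 m, θ = 33.7°: √(L² − r² sin²θ) = 0.36383 m.
v = −0.0796·3.93·0.55484·[1 + 0.0796·0.83195/0.36383] = -0.20516 m/s.
|v| = 0.20516 m/s.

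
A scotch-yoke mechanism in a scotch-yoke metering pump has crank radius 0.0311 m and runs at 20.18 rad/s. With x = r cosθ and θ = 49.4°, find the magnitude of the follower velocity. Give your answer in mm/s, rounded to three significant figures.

ω = 20.18 rad/s
x = r cosθ ⇒ ẋ = −rω sinθ.
|v| = rω|sinθ| = 0.0311·20.18·|sin 49.4°| = 0.47652 m/s = 476.52 mm/s.

477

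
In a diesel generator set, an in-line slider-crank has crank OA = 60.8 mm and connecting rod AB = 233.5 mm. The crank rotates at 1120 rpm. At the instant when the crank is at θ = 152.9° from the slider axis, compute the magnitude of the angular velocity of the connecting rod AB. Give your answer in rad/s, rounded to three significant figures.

27.4

ω = 117.3 rad/s (converted from 1120 rpm).
The rod makes angle φ with the slider axis where L sinφ = r sinθ; differentiating, L cosφ·φ̇ = r ω cosθ.
L cosφ = √(L² − r² sin²θ) = 0.23185 m.
|ω_rod| = r ω |cosθ| / √(L² − r² sin²θ) = 0.0608·117.3·0.89021/0.23185 = 27.38 rad/s.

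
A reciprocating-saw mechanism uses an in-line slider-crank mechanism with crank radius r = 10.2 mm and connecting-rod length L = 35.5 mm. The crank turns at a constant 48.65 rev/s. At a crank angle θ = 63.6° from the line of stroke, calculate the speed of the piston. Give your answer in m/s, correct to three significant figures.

ω = 2π·48.6 = 305.7 rad/s
For an in-line slider-crank, x = r cosθ + √(L² − r² sin²θ), so v = −rω sinθ·[1 + r cosθ/√(L² − r² sin²θ)].
With r = 0.0102 m, L = 0.0355 m, θ = 63.6°: √(L² − r² sin²θ) = 0.034304 m.
v = −0.0102·305.7·0.89571·[1 + 0.0102·0.44464/0.034304] = -3.162 m/s.
|v| = 3.162 m/s.

3.16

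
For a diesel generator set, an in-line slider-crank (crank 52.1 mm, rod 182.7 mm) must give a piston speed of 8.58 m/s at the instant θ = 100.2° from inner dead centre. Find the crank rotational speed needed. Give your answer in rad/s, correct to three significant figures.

For an in-line slider-crank, |v_piston| = rω|sinθ|·[1 + r cosθ/√(L² − r² sin²θ)].
With r = 0.0521 m, L = 0.1827 m, θ = 100.2°: the bracketed kinematic factor |dx/dθ| = 0.048579 m.
ω = v/|dx/dθ| = 8.58/0.048579 = 176.62 rad/s.

177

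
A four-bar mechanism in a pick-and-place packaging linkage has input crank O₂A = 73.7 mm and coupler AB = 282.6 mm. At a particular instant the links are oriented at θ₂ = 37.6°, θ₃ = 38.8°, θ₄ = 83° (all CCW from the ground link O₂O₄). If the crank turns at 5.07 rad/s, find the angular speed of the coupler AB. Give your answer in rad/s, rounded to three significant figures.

1.35

ω₂ = 5.07 rad/s
Differentiating the loop-closure r₂e^{iθ₂}+r₃e^{iθ₃}=r₁+r₄e^{iθ₄} gives r₂ω₂e^{iθ₂}+r₃ω₃e^{iθ₃}=r₄ω₄e^{iθ₄}.
Eliminating the other unknown: ω₃ = r₂ω₂ sin(θ₄−θ₂) / [r₃ sin(θ₃−θ₄)].
Numerator sine = +0.71203; denominator sine = -0.69717.
Result = 0.0737·5.07·(+0.71203) / (0.2826·(-0.69717)) = -1.3504 rad/s; magnitude 1.3504 rad/s.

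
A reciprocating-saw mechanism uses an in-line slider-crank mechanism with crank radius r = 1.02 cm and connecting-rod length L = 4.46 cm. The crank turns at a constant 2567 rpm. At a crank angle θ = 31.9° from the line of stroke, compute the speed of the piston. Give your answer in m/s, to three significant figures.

ω = 2π·2567/60 = 268.8 rad/s
For an in-line slider-crank, x = r cosθ + √(L² − r² sin²θ), so v = −rω sinθ·[1 + r cosθ/√(L² − r² sin²θ)].
With r = 0.0102 m, L = 0.0446 m, θ = 31.9°: √(L² − r² sin²θ) = 0.044273 m.
v = −0.0102·268.8·0.52844·[1 + 0.0102·0.84897/0.044273] = -1.7323 m/s.
|v| = 1.7323 m/s.

1.73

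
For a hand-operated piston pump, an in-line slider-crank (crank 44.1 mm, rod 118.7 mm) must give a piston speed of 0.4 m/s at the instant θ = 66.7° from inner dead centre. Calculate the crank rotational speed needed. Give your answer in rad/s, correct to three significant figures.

8.54

For an in-line slider-crank, |v_piston| = rω|sinθ|·[1 + r cosθ/√(L² − r² sin²θ)].
With r = 0.0441 m, L = 0.1187 m, θ = 66.7°: the bracketed kinematic factor |dx/dθ| = 0.046836 m.
ω = v/|dx/dθ| = 0.4/0.046836 = 8.5405 rad/s.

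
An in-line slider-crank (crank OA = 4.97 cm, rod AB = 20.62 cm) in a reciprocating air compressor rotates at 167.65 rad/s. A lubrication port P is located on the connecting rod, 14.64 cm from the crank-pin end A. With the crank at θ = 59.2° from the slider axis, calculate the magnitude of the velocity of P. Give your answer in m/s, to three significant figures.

ω = 167.7 rad/s.  Crank-pin speed |V_A| = rω = 8.3322 m/s, perpendicular to OA.
Rod angle: sinφ = −(r/L) sinθ ⇒ φ = -11.949°; ω_rod = −rω cosθ/√(L²−r²sin²θ) = -21.149 rad/s.
V_P = V_A + ω_rod × AP, with AP = 0.1464 m along the rod.
Components: V_Px = −rω sinθ − a·ω_rod·sinφ = -7.7981 m/s;  V_Py = rω cosθ + a·ω_rod·cosφ = +1.2373 m/s.
|V_P| = √(V_Px² + V_Py²) = 7.8956 m/s.

7.90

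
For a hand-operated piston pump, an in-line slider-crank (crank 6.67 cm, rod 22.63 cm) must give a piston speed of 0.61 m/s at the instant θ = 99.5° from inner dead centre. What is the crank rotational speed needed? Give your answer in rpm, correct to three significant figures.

For an in-line slider-crank, |v_piston| = rω|sinθ|·[1 + r cosθ/√(L² − r² sin²θ)].
With r = 0.0667 m, L = 0.2263 m, θ = 99.5°: the bracketed kinematic factor |dx/dθ| = 0.062441 m.
ω = v/|dx/dθ| = 0.61/0.062441 = 9.7693 rad/s.
N = 60ω/(2π) = 93.29 rpm.

93.3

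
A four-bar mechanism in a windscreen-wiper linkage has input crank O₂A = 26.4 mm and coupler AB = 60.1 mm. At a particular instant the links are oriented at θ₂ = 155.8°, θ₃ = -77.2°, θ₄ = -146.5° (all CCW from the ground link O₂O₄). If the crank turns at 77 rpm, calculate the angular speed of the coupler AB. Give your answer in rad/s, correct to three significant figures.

3.20

ω₂ = 8.063 rad/s (from 77 rpm).
Differentiating the loop-closure r₂e^{iθ₂}+r₃e^{iθ₃}=r₁+r₄e^{iθ₄} gives r₂ω₂e^{iθ₂}+r₃ω₃e^{iθ₃}=r₄ω₄e^{iθ₄}.
Eliminating the other unknown: ω₃ = r₂ω₂ sin(θ₄−θ₂) / [r₃ sin(θ₃−θ₄)].
Numerator sine = +0.84526; denominator sine = +0.93544.
Result = 0.0264·8.063·(+0.84526) / (0.0601·(+0.93544)) = +3.2005 rad/s; magnitude 3.2005 rad/s.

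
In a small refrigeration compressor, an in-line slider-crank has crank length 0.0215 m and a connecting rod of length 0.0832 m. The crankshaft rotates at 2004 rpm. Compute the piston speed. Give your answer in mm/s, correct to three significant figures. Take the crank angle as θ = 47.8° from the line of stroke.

3930

ω = 2π·2004/60 = 209.9 rad/s
For an in-line slider-crank, x = r cosθ + √(L² − r² sin²θ), so v = −rω sinθ·[1 + r cosθ/√(L² − r² sin²θ)].
With r = 0.0215 m, L = 0.0832 m, θ = 47.8°: √(L² − r² sin²θ) = 0.081661 m.
v = −0.0215·209.9·0.74080·[1 + 0.0215·0.67172/0.081661] = -3.9336 m/s.
|v| = 3.9336 m/s = 3933.6 mm/s.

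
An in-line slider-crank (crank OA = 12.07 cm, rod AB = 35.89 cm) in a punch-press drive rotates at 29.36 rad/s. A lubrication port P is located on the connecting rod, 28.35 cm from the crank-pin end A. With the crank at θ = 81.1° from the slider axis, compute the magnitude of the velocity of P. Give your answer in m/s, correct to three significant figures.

3.66

ω = 29.36 rad/s.  Crank-pin speed |V_A| = rω = 3.5438 m/s, perpendicular to OA.
Rod angle: sinφ = −(r/L) sinθ ⇒ φ = -19.406°; ω_rod = −rω cosθ/√(L²−r²sin²θ) = -1.6196 rad/s.
V_P = V_A + ω_rod × AP, with AP = 0.2835 m along the rod.
Components: V_Px = −rω sinθ − a·ω_rod·sinφ = -3.6536 m/s;  V_Py = rω cosθ + a·ω_rod·cosφ = +0.11518 m/s.
|V_P| = √(V_Px² + V_Py²) = 3.6555 m/s.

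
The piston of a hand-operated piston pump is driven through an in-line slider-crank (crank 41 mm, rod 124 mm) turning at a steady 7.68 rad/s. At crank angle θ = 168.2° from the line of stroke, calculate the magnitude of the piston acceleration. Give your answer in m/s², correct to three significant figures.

1.63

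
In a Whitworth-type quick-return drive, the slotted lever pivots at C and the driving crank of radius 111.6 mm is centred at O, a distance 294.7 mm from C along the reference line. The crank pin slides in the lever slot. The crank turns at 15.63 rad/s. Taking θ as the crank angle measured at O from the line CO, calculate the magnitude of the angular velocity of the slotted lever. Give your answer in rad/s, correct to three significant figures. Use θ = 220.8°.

ω = 15.63 rad/s
Crank pin A relative to C: A = (d + r cosθ, r sinθ); lever angle φ = atan2(r sinθ, d + r cosθ).
Differentiating tanφ: φ̇ = rω(d cosθ + r)/(d² + r² + 2dr cosθ).
d² + r² + 2dr cosθ = |CA|² = 0.0495098 m²;  d cosθ + r = -0.11149 m.
|ω_lever| = |0.1116·15.63·-0.11149| / 0.0495098 = 3.9278 rad/s.

3.93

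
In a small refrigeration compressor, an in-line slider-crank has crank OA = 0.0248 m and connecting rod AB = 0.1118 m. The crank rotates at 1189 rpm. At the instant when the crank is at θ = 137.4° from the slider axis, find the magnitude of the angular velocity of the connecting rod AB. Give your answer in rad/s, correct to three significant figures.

ω = 124.5 rad/s (converted from 1189 rpm).
The rod makes angle φ with the slider axis where L sinφ = r sinθ; differentiating, L cosφ·φ̇ = r ω cosθ.
L cosφ = √(L² − r² sin²θ) = 0.11053 m.
|ω_rod| = r ω |cosθ| / √(L² − r² sin²θ) = 0.0248·124.5·0.73610/0.11053 = 20.564 rad/s.

20.6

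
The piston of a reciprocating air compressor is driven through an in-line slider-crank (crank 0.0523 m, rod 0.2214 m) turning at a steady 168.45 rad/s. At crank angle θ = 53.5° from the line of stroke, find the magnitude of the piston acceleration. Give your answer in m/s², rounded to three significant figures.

783

ω = 168.4 rad/s
x(θ) = r cosθ + √(L² − r² sin²θ); with ω constant, a = ω²·d²x/dθ².
d²x/dθ² = −r cosθ − r²(cos2θ)/√u − r⁴ sin²2θ/(4u^{3/2}),  u = L² − r² sin²θ = 0.0472505 m².
Substituting r = 0.0523 m, L = 0.2214 m, θ = 53.5°: d²x/dθ² = -0.027597 m.
a = ω²·d²x/dθ² = (168.4)²·(-0.027597) = -783.07 m/s²;  |a| = 783.07 m/s².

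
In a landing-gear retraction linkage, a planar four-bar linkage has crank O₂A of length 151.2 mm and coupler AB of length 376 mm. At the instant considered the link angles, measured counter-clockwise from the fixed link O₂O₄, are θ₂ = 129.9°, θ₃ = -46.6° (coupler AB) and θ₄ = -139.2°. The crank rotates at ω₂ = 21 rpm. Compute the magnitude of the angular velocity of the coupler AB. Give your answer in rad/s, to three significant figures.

ω₂ = 2.199 rad/s (from 21 rpm).
Differentiating the loop-closure r₂e^{iθ₂}+r₃e^{iθ₃}=r₁+r₄e^{iθ₄} gives r₂ω₂e^{iθ₂}+r₃ω₃e^{iθ₃}=r₄ω₄e^{iθ₄}.
Eliminating the other unknown: ω₃ = r₂ω₂ sin(θ₄−θ₂) / [r₃ sin(θ₃−θ₄)].
Numerator sine = +0.99988; denominator sine = +0.99897.
Result = 0.1512·2.199·(+0.99988) / (0.376·(+0.99897)) = +0.88513 rad/s; magnitude 0.88513 rad/s.

0.885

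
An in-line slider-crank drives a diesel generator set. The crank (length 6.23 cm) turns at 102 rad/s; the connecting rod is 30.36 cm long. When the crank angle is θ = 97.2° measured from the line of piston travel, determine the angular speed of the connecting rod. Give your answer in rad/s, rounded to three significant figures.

2.68

ω = 102 rad/s
The rod makes angle φ with the slider axis where L sinφ = r sinθ; differentiating, L cosφ·φ̇ = r ω cosθ.
L cosφ = √(L² − r² sin²θ) = 0.29724 m.
|ω_rod| = r ω |cosθ| / √(L² − r² sin²θ) = 0.0623·102·0.12533/0.29724 = 2.6794 rad/s.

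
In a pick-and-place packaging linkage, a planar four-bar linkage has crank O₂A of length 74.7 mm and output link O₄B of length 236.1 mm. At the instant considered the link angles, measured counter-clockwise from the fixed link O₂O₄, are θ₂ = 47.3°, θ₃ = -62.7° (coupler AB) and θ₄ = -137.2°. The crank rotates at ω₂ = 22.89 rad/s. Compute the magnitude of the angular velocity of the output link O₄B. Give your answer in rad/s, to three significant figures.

ω₂ = 22.89 rad/s
Differentiating the loop-closure r₂e^{iθ₂}+r₃e^{iθ₃}=r₁+r₄e^{iθ₄} gives r₂ω₂e^{iθ₂}+r₃ω₃e^{iθ₃}=r₄ω₄e^{iθ₄}.
Eliminating the other unknown: ω₄ = r₂ω₂ sin(θ₂−θ₃) / [r₄ sin(θ₄−θ₃)].
Numerator sine = +0.93969; denominator sine = -0.96363.
Result = 0.0747·22.89·(+0.93969) / (0.2361·(-0.96363)) = -7.0623 rad/s; magnitude 7.0623 rad/s.

7.06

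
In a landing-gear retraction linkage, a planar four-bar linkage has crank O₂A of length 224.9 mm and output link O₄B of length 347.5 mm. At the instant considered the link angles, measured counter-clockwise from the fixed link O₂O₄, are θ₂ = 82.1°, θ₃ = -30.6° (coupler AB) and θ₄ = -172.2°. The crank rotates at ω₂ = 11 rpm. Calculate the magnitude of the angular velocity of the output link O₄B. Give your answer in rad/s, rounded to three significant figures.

1.11

ω₂ = 1.152 rad/s (from 11 rpm).
Differentiating the loop-closure r₂e^{iθ₂}+r₃e^{iθ₃}=r₁+r₄e^{iθ₄} gives r₂ω₂e^{iθ₂}+r₃ω₃e^{iθ₃}=r₄ω₄e^{iθ₄}.
Eliminating the other unknown: ω₄ = r₂ω₂ sin(θ₂−θ₃) / [r₄ sin(θ₄−θ₃)].
Numerator sine = +0.92254; denominator sine = -0.62115.
Result = 0.2249·1.152·(+0.92254) / (0.3475·(-0.62115)) = -1.1072 rad/s; magnitude 1.1072 rad/s.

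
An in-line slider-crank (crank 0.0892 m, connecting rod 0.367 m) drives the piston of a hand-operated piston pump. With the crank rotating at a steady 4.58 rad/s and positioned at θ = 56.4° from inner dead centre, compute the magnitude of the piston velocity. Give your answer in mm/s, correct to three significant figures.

ω = 4.58 rad/s
For an in-line slider-crank, x = r cosθ + √(L² − r² sin²θ), so v = −rω sinθ·[1 + r cosθ/√(L² − r² sin²θ)].
With r = 0.0892 m, L = 0.367 m, θ = 56.4°: √(L² − r² sin²θ) = 0.3594 m.
v = −0.0892·4.58·0.83292·[1 + 0.0892·0.55339/0.3594] = -0.38701 m/s.
|v| = 0.38701 m/s = 387.01 mm/s.

387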